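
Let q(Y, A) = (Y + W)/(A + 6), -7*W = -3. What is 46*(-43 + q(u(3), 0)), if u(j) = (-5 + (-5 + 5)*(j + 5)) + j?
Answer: -41791/21 ≈ -1990.0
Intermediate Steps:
W = 3/7 (W = -1/7*(-3) = 3/7 ≈ 0.42857)
u(j) = -5 + j (u(j) = (-5 + 0*(5 + j)) + j = (-5 + 0) + j = -5 + j)
q(Y, A) = (3/7 + Y)/(6 + A) (q(Y, A) = (Y + 3/7)/(A + 6) = (3/7 + Y)/(6 + A))
46*(-43 + q(u(3), 0)) = 46*(-43 + (3/7 + (-5 + 3))/(6 + 0)) = 46*(-43 + (3/7 - 2)/6) = 46*(-43 + (1/6)*(-11/7)) = 46*(-43 - 11/42) = 46*(-1817/42) = -41791/21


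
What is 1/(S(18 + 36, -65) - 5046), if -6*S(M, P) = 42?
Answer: -1/5053 ≈ -0.00019790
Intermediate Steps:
S(M, P) = -7 (S(M, P) = -⅙*42 = -7)
1/(S(18 + 36, -65) - 5046) = 1/(-7 - 5046) = 1/(-5053) = -1/5053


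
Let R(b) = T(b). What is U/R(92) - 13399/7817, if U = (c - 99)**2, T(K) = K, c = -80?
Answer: 249231789/719164 ≈ 346.56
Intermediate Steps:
R(b) = b
U = 32041 (U = (-80 - 99)**2 = (-179)**2 = 32041)
U/R(92) - 13399/7817 = 32041/92 - 13399/7817 = 249231789/719164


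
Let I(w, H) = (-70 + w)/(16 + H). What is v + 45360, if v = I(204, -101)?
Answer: 3855466/85 ≈ 45358.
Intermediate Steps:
I(w, H) = (-70 + w)/(16 + H)
v = -134/85 (v = (-70 + 204)/(16 - 101) = 134/(-85) = -1/85*134 = -134/85 ≈ -1.5765)
v + 45360 = -134/85 + 45360 = 3855466/85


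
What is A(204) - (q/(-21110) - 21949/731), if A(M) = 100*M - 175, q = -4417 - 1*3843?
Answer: 31255757258/1543141 ≈ 20255.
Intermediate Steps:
q = -8260 (q = -4417 - 3843 = -8260)
A(M) = -175 + 100*M
A(204) - (q/(-21110) - 21949/731) = (-175 + 100*204) - (-8260/(-21110) - 21949/731) = (-175 + 20400) - (-8260*(-1/21110) - 21949*1/731) = 20225 - (826/2111 - 21949/731) = 20225 - 1*(-45730533/1543141) = 20225 + 45730533/1543141 = 31255757258/1543141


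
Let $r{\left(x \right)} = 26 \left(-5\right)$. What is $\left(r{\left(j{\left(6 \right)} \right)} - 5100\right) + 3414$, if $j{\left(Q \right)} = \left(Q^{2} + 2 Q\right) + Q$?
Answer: $-1816$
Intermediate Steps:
$j{\left(Q \right)} = Q^{2} + 3 Q$
$r{\left(x \right)} = -130$
$\left(r{\left(j{\left(6 \right)} \right)} - 5100\right) + 3414 = \left(-130 - 5100\right) + 3414 = -5230 + 3414 = -1816$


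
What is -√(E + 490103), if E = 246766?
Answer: -√736869 ≈ -858.41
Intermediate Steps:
-√(E + 490103) = -√(246766 + 490103) = -√736869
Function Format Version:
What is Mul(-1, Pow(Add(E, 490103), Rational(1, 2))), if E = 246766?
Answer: Mul(-1, Pow(736869, Rational(1, 2))) ≈ -858.41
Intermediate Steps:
Mul(-1, Pow(Add(E, 490103), Rational(1, 2))) = Mul(-1, Pow(Add(246766, 490103), Rational(1, 2))) = Mul(-1, Pow(736869, Rational(1, 2)))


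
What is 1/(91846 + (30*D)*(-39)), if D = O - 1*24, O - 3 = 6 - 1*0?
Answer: 1/109396 ≈ 9.1411e-6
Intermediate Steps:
O = 9 (O = 3 + (6 - 1*0) = 3 + (6 + 0) = 3 + 6 = 9)
D = -15 (D = 9 - 1*24 = 9 - 24 = -15)
1/(91846 + (30*D)*(-39)) = 1/(91846 + (30*(-15))*(-39)) = 1/(91846 - 450*(-39)) = 1/(91846 + 17550) = 1/109396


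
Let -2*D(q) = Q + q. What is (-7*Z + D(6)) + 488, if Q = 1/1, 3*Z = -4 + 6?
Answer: 2879/6 ≈ 479.83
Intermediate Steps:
Z = 2/3 (Z = (-4 + 6)/3 = (1/3)*2 = 2/3 ≈ 0.66667)
Q = 1
D(q) = -1/2 - q/2 (D(q) = -(1 + q)/2 = -1/2 - q/2)
(-7*Z + D(6)) + 488 = (-7*2/3 + (-1/2 - 1/2*6)) + 488 = (-14/3 + (-1/2 - 3)) + 488 = (-14/3 - 7/2) + 488 = -49/6 + 488 = 2879/6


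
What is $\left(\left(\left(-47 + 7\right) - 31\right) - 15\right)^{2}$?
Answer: $7396$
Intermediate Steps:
$\left(\left(\left(-47 + 7\right) - 31\right) - 15\right)^{2} = \left(\left(-40 - 31\right) - 15\right)^{2} = \left(-71 - 15\right)^{2} = \left(-86\right)^{2} = 7396$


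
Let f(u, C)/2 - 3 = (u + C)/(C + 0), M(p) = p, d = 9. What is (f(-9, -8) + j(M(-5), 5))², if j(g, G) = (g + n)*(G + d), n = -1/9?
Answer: 4870849/1296 ≈ 3758.4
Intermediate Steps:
f(u, C) = 6 + 2*(C + u)/C (f(u, C) = 6 + 2*((u + C)/(C + 0)) = 6 + 2*((C + u)/C) = 6 + 2*(C + u)/C)
n = -⅑ (n = -1*⅑ = -⅑ ≈ -0.11111)
j(g, G) = (9 + G)*(-⅑ + g) (j(g, G) = (g - ⅑)*(G + 9) = (-⅑ + g)*(9 + G) = (9 + G)*(-⅑ + g))
(f(-9, -8) + j(M(-5), 5))² = ((8 + 2*(-9)/(-8)) + (-1 + 9*(-5) - ⅑*5 + 5*(-5)))² = ((8 + 2*(-9)*(-⅛)) + (-1 - 45 - 5/9 - 25))² = ((8 + 9/4) - 644/9)² = (41/4 - 644/9)² = (-2207/36)² = 4870849/1296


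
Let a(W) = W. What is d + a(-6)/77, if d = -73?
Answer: -5627/77 ≈ -73.078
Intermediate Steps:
d + a(-6)/77 = -73 - 6/77 = -5627/77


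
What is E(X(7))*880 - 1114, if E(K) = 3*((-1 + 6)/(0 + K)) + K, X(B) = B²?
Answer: 2071494/49 ≈ 42275.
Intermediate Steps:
E(K) = K + 15/K (E(K) = 3*(5/K) + K = 15/K + K = K + 15/K)
E(X(7))*880 - 1114 = (7² + 15/(7²))*880 - 1114 = (49 + 15/49)*880 - 1114 = (2416/49)*880 - 1114 = 2126080/49 - 1114 = 2071494/49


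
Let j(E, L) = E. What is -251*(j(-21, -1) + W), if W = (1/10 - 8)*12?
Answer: 145329/5 ≈ 29066.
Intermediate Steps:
W = -474/5 (W = (⅒ - 8)*12 = -79/10*12 = -474/5 ≈ -94.800)
-251*(j(-21, -1) + W) = -251*(-21 - 474/5) = -251*(-579/5) = 145329/5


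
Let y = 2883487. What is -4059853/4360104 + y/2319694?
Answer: 225334754119/722436220584 ≈ 0.31191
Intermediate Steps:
-4059853/4360104 + y/2319694 = -4059853/4360104 + 2883487/2319694 = -4059853*1/4360104 + 2883487*(1/2319694) = -579979/622872 + 2883487/2319694 = 225334754119/722436220584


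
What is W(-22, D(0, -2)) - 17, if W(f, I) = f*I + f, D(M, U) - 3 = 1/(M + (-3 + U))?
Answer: -503/5 ≈ -100.60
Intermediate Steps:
D(M, U) = 3 + 1/(-3 + M + U) (D(M, U) = 3 + 1/(M + (-3 + U)) = 3 + 1/(-3 + M + U))
W(f, I) = f + I*f (W(f, I) = I*f + f = f + I*f)
W(-22, D(0, -2)) - 17 = -22*(1 + (-8 + 3*0 + 3*(-2))/(-3 + 0 - 2)) - 17 = -22*(1 + (-8 + 0 - 6)/(-5)) - 17 = -22*(1 - 1/5*(-14)) - 17 = -22*(1 + 14/5) - 17 = -22*19/5 - 17 = -418/5 - 17 = -503/5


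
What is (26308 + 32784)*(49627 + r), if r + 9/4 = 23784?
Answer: 4337869855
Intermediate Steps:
r = 95127/4 (r = -9/4 + 23784 = 95127/4 ≈ 23782.)
(26308 + 32784)*(49627 + r) = (26308 + 32784)*(49627 + 95127/4) = 59092*(293635/4) = 4337869855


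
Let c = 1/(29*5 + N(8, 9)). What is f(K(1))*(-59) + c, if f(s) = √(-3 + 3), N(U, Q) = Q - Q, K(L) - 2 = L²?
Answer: 1/145 ≈ 0.0068966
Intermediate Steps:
K(L) = 2 + L²
N(U, Q) = 0
f(s) = 0 (f(s) = √0 = 0)
c = 1/145 (c = 1/(29*5 + 0) = 1/(145 + 0) = 1/145 ≈ 0.0068966)
f(K(1))*(-59) + c = 0*(-59) + 1/145 = 0 + 1/145 = 1/145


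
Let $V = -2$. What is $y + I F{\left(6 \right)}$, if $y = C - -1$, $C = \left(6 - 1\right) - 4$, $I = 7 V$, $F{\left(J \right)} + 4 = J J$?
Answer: $-446$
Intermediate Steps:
$F{\left(J \right)} = -4 + J^{2}$ ($F{\left(J \right)} = -4 + J J = -4 + J^{2}$)
$I = -14$ ($I = 7 \left(-2\right) = -14$)
$C = 1$ ($C = 5 - 4 = 1$)
$y = 2$ ($y = 1 - -1 = 1 + 1 = 2$)
$y + I F{\left(6 \right)} = 2 - 14 \left(-4 + 6^{2}\right) = 2 - 14 \left(-4 + 36\right) = 2 - 448 = -446$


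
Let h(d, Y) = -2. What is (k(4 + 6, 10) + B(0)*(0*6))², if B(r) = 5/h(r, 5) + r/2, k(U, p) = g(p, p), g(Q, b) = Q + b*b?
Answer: 12100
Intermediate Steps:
g(Q, b) = Q + b²
k(U, p) = p + p²
B(r) = -5/2 + r/2 (B(r) = 5/(-2) + r/2 = 5*(-½) + r*(½) = -5/2 + r/2)
(k(4 + 6, 10) + B(0)*(0*6))² = (10*(1 + 10) + (-5/2 + (½)*0)*(0*6))² = (10*11 + (-5/2 + 0)*0)² = (110 - 5/2*0)² = (110 + 0)² = 110² = 12100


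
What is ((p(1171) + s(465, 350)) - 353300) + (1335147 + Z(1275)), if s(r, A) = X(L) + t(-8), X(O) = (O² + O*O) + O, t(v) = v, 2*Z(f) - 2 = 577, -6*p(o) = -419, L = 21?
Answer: 2949304/3 ≈ 9.8310e+5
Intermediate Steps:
p(o) = 419/6 (p(o) = -⅙*(-419) = 419/6)
Z(f) = 579/2 (Z(f) = 1 + (½)*577 = 1 + 577/2 = 579/2)
X(O) = O + 2*O² (X(O) = (O² + O²) + O = 2*O² + O = O + 2*O²)
s(r, A) = 895 (s(r, A) = 21*(1 + 2*21) - 8 = 21*(1 + 42) - 8 = 21*43 - 8 = 903 - 8 = 895)
((p(1171) + s(465, 350)) - 353300) + (1335147 + Z(1275)) = ((419/6 + 895) - 353300) + (1335147 + 579/2) = (5789/6 - 353300) + 2670873/2 = -2114011/6 + 2670873/2 = 2949304/3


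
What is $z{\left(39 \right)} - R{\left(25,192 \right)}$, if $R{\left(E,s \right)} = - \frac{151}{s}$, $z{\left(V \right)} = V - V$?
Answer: $\frac{151}{192} \approx 0.78646$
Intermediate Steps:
$z{\left(V \right)} = 0$
$z{\left(39 \right)} - R{\left(25,192 \right)} = 0 - - \frac{151}{192} = 0 + \frac{151}{192} = \frac{151}{192}$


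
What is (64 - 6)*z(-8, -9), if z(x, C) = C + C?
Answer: -1044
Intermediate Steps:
z(x, C) = 2*C
(64 - 6)*z(-8, -9) = (64 - 6)*(2*(-9)) = 58*(-18) = -1044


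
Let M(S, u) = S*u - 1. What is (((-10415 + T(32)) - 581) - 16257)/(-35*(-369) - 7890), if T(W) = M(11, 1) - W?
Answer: -1091/201 ≈ -5.4279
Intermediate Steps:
M(S, u) = -1 + S*u
T(W) = 10 - W (T(W) = (-1 + 11*1) - W = (-1 + 11) - W = 10 - W)
(((-10415 + T(32)) - 581) - 16257)/(-35*(-369) - 7890) = (((-10415 + (10 - 1*32)) - 581) - 16257)/(-35*(-369) - 7890) = (((-10415 + (10 - 32)) - 581) - 16257)/(12915 - 7890) = (((-10415 - 22) - 581) - 16257)/5025 = ((-10437 - 581) - 16257)*(1/5025) = (-11018 - 16257)*(1/5025) = -27275*1/5025 = -1091/201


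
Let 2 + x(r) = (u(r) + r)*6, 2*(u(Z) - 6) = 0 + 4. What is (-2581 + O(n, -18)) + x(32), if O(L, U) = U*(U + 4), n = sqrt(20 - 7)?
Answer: -2091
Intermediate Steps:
u(Z) = 8 (u(Z) = 6 + (0 + 4)/2 = 6 + (1/2)*4 = 6 + 2 = 8)
n = sqrt(13) ≈ 3.6056
O(L, U) = U*(4 + U)
x(r) = 46 + 6*r (x(r) = -2 + (8 + r)*6 = -2 + (48 + 6*r) = 46 + 6*r)
(-2581 + O(n, -18)) + x(32) = (-2581 - 18*(4 - 18)) + (46 + 6*32) = (-2581 - 18*(-14)) + (46 + 192) = (-2581 + 252) + 238 = -2329 + 238 = -2091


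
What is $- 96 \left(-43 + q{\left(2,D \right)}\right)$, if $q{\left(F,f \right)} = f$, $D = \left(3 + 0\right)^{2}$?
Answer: $3264$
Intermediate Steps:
$D = 9$ ($D = 3^{2} = 9$)
$- 96 \left(-43 + q{\left(2,D \right)}\right) = - 96 \left(-43 + 9\right) = \left(-96\right) \left(-34\right) = 3264$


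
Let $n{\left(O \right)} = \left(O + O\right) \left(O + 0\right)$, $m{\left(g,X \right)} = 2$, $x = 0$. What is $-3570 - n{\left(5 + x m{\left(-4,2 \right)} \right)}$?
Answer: $-3620$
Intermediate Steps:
$n{\left(O \right)} = 2 O^{2}$ ($n{\left(O \right)} = 2 O O = 2 O^{2}$)
$-3570 - n{\left(5 + x m{\left(-4,2 \right)} \right)} = -3570 - 2 \left(5 + 0 \cdot 2\right)^{2} = -3570 - 2 \left(5 + 0\right)^{2} = -3570 - 2 \cdot 5^{2} = -3570 - 2 \cdot 25 = -3570 - 50 = -3620$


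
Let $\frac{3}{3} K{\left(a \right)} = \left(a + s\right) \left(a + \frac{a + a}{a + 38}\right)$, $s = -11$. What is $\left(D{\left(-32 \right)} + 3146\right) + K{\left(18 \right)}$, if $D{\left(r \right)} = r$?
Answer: $\frac{6489}{2} \approx 3244.5$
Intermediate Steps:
$K{\left(a \right)} = \left(-11 + a\right) \left(a + \frac{2 a}{38 + a}\right)$ ($K{\left(a \right)} = \left(a - 11\right) \left(a + \frac{a + a}{a + 38}\right) = \left(-11 + a\right) \left(a + \frac{2 a}{38 + a}\right)$)
$\left(D{\left(-32 \right)} + 3146\right) + K{\left(18 \right)} = \left(-32 + 3146\right) + \frac{18 \left(-440 + 18^{2} + 29 \cdot 18\right)}{38 + 18} = 3114 + \frac{18 \left(-440 + 324 + 522\right)}{56} = 3114 + 18 \cdot \frac{1}{56} \cdot 406 = 3114 + \frac{261}{2} = \frac{6489}{2}$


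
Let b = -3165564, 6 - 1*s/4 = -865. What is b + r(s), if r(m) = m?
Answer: -3162080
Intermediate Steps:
s = 3484 (s = 24 - 4*(-865) = 24 + 3460 = 3484)
b + r(s) = -3165564 + 3484 = -3162080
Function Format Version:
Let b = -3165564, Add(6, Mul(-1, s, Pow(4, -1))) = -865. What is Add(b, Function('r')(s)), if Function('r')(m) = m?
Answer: -3162080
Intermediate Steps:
s = 3484 (s = Add(24, Mul(-4, -865)) = Add(24, 3460) = 3484)
Add(b, Function('r')(s)) = Add(-3165564, 3484) = -3162080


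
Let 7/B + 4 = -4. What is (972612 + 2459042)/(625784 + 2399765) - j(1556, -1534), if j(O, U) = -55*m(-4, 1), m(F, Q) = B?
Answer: -1137383133/24204392 ≈ -46.991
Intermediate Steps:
B = -7/8 (B = 7/(-4 - 4) = 7/(-8) = 7*(-⅛) = -7/8 ≈ -0.87500)
m(F, Q) = -7/8
j(O, U) = 385/8 (j(O, U) = -55*(-7/8) = 385/8)
(972612 + 2459042)/(625784 + 2399765) - j(1556, -1534) = (972612 + 2459042)/(625784 + 2399765) - 1*385/8 = 3431654/3025549 - 385/8 = -1137383133/24204392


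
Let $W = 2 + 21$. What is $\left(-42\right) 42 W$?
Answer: $-40572$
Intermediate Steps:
$W = 23$
$\left(-42\right) 42 W = \left(-42\right) 42 \cdot 23 = \left(-1764\right) 23 = -40572$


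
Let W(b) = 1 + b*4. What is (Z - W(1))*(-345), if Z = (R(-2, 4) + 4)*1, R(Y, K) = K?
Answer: -1035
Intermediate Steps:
W(b) = 1 + 4*b
Z = 8 (Z = (4 + 4)*1 = 8*1 = 8)
(Z - W(1))*(-345) = (8 - (1 + 4*1))*(-345) = (8 - (1 + 4))*(-345) = (8 - 1*5)*(-345) = (8 - 5)*(-345) = 3*(-345) = -1035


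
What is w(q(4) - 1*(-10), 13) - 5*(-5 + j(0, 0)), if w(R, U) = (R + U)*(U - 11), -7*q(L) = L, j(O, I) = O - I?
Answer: 489/7 ≈ 69.857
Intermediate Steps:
q(L) = -L/7
w(R, U) = (-11 + U)*(R + U) (w(R, U) = (R + U)*(-11 + U) = (-11 + U)*(R + U))
w(q(4) - 1*(-10), 13) - 5*(-5 + j(0, 0)) = (13² - 11*(-⅐*4 - 1*(-10)) - 11*13 + (-⅐*4 - 1*(-10))*13) - 5*(-5 + (0 - 1*0)) = (169 - 11*(-4/7 + 10) - 143 + (-4/7 + 10)*13) - 5*(-5 + (0 + 0)) = (169 - 11*66/7 - 143 + (66/7)*13) - 5*(-5 + 0) = (169 - 726/7 - 143 + 858/7) - 5*(-5) = 314/7 + 25 = 489/7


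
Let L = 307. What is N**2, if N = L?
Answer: 94249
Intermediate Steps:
N = 307
N**2 = 307**2 = 94249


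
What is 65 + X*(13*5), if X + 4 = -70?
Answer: -4745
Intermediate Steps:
X = -74 (X = -4 - 70 = -74)
65 + X*(13*5) = 65 - 962*5 = 65 - 74*65 = 65 - 4810 = -4745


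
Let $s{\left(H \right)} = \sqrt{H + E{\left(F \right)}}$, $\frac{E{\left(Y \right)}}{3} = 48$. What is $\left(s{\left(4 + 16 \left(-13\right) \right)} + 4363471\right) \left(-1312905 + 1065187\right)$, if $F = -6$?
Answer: $-1080910309178 - 495436 i \sqrt{15} \approx -1.0809 \cdot 10^{12} - 1.9188 \cdot 10^{6} i$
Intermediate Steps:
$E{\left(Y \right)} = 144$ ($E{\left(Y \right)} = 3 \cdot 48 = 144$)
$s{\left(H \right)} = \sqrt{144 + H}$ ($s{\left(H \right)} = \sqrt{H + 144} = \sqrt{144 + H}$)
$\left(s{\left(4 + 16 \left(-13\right) \right)} + 4363471\right) \left(-1312905 + 1065187\right) = \left(\sqrt{144 + \left(4 + 16 \left(-13\right)\right)} + 4363471\right) \left(-1312905 + 1065187\right) = \left(\sqrt{144 + \left(4 - 208\right)} + 4363471\right) \left(-247718\right) = \left(\sqrt{144 - 204} + 4363471\right) \left(-247718\right) = \left(\sqrt{-60} + 4363471\right) \left(-247718\right) = \left(2 i \sqrt{15} + 4363471\right) \left(-247718\right) = \left(4363471 + 2 i \sqrt{15}\right) \left(-247718\right) = -1080910309178 - 495436 i \sqrt{15}$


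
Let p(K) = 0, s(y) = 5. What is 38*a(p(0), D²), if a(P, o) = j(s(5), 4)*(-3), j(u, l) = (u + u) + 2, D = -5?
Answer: -1368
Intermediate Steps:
j(u, l) = 2 + 2*u (j(u, l) = 2*u + 2 = 2 + 2*u)
a(P, o) = -36 (a(P, o) = (2 + 2*5)*(-3) = (2 + 10)*(-3) = 12*(-3) = -36)
38*a(p(0), D²) = 38*(-36) = -1368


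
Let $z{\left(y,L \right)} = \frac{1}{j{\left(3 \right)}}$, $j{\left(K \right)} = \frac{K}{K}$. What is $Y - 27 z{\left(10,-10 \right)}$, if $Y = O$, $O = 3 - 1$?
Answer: $-25$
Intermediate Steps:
$O = 2$ ($O = 3 - 1 = 2$)
$j{\left(K \right)} = 1$
$Y = 2$
$z{\left(y,L \right)} = 1$ ($z{\left(y,L \right)} = 1^{-1} = 1$)
$Y - 27 z{\left(10,-10 \right)} = 2 - 27 = -25$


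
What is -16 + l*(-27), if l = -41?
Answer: 1091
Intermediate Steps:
-16 + l*(-27) = -16 - 41*(-27) = -16 + 1107 = 1091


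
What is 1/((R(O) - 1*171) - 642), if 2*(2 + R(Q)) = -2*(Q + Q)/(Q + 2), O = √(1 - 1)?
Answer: -1/815 ≈ -0.0012270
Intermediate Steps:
O = 0 (O = √0 = 0)
R(Q) = -2 - 2*Q/(2 + Q) (R(Q) = -2 + (-2*(Q + Q)/(Q + 2))/2 = -2 + (-2*2*Q/(2 + Q))/2 = -2 + (-4*Q/(2 + Q))/2 = -2 - 2*Q/(2 + Q))
1/((R(O) - 1*171) - 642) = 1/((4*(-1 - 1*0)/(2 + 0) - 1*171) - 642) = 1/((4*(-1 + 0)/2 - 171) - 642) = 1/((4*(½)*(-1) - 171) - 642) = 1/((-2 - 171) - 642) = 1/(-173 - 642) = 1/(-815) = -1/815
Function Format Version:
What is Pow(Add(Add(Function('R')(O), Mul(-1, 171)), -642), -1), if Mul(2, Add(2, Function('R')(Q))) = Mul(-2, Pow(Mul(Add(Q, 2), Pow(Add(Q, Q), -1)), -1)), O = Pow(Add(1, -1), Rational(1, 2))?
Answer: Rational(-1, 815) ≈ -0.0012270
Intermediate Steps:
O = 0 (O = Pow(0, Rational(1, 2)) = 0)
Function('R')(Q) = Add(-2, Mul(-2, Q, Pow(Add(2, Q), -1))) (Function('R')(Q) = Add(-2, Mul(Rational(1, 2), Mul(-2, Pow(Mul(Add(Q, 2), Pow(Add(Q, Q), -1)), -1)))) = Add(-2, Mul(Rational(1, 2), Mul(-2, Pow(Mul(Add(2, Q), Pow(Mul(2, Q), -1)), -1)))) = Add(-2, Mul(Rational(1, 2), Mul(-2, Pow(Mul(Add(2, Q), Mul(Rational(1, 2), Pow(Q, -1))), -1)))) = Add(-2, Mul(Rational(1, 2), Mul(-2, Pow(Mul(Rational(1, 2), Pow(Q, -1), Add(2, Q)), -1)))) = Add(-2, Mul(Rational(1, 2), Mul(-2, Mul(2, Q, Pow(Add(2, Q), -1))))) = Add(-2, Mul(Rational(1, 2), Mul(-4, Q, Pow(Add(2, Q), -1)))) = Add(-2, Mul(-2, Q, Pow(Add(2, Q), -1))))
Pow(Add(Add(Function('R')(O), Mul(-1, 171)), -642), -1) = Pow(Add(Add(Mul(4, Pow(Add(2, 0), -1), Add(-1, Mul(-1, 0))), Mul(-1, 171)), -642), -1) = Pow(Add(Add(Mul(4, Pow(2, -1), Add(-1, 0)), -171), -642), -1) = Pow(Add(Add(Mul(4, Rational(1, 2), -1), -171), -642), -1) = Pow(Add(Add(-2, -171), -642), -1) = Pow(Add(-173, -642), -1) = Pow(-815, -1) = Rational(-1, 815)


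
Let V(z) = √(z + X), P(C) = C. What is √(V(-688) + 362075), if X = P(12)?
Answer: √(362075 + 26*I) ≈ 601.73 + 0.022*I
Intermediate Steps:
X = 12
V(z) = √(12 + z) (V(z) = √(z + 12) = √(12 + z))
√(V(-688) + 362075) = √(√(12 - 688) + 362075) = √(√(-676) + 362075) = √(26*I + 362075) = √(362075 + 26*I)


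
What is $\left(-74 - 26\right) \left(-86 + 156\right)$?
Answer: $-7000$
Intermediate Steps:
$\left(-74 - 26\right) \left(-86 + 156\right) = \left(-74 - 26\right) 70 = \left(-100\right) 70 = -7000$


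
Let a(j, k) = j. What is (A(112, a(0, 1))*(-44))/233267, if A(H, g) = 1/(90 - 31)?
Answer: -44/13762753 ≈ -3.1970e-6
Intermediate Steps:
A(H, g) = 1/59
(A(112, a(0, 1))*(-44))/233267 = ((1/59)*(-44))/233267 = -44/59*1/233267 = -44/13762753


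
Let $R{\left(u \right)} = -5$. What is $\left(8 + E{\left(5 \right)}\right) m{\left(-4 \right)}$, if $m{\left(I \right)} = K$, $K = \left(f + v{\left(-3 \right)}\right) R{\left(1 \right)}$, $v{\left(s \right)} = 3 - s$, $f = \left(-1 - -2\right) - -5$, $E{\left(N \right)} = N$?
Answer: $-780$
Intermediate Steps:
$f = 6$ ($f = \left(-1 + 2\right) + 5 = 1 + 5 = 6$)
$K = -60$ ($K = \left(6 + \left(3 - -3\right)\right) \left(-5\right) = \left(6 + \left(3 + 3\right)\right) \left(-5\right) = \left(6 + 6\right) \left(-5\right) = 12 \left(-5\right) = -60$)
$m{\left(I \right)} = -60$
$\left(8 + E{\left(5 \right)}\right) m{\left(-4 \right)} = \left(8 + 5\right) \left(-60\right) = 13 \left(-60\right) = -780$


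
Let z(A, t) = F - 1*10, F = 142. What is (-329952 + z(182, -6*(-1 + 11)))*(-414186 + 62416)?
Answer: 116020781400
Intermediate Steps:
z(A, t) = 132 (z(A, t) = 142 - 1*10 = 142 - 10 = 132)
(-329952 + z(182, -6*(-1 + 11)))*(-414186 + 62416) = (-329952 + 132)*(-414186 + 62416) = -329820*(-351770) = 116020781400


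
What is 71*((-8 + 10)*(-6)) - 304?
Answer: -1156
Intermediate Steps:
71*((-8 + 10)*(-6)) - 304 = 71*(2*(-6)) - 304 = 71*(-12) - 304 = -852 - 304 = -1156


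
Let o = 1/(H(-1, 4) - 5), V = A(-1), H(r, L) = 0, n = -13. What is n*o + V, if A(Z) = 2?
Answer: 23/5 ≈ 4.6000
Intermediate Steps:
V = 2
o = -1/5 (o = 1/(0 - 5) = 1/(-5) = -1/5 ≈ -0.20000)
n*o + V = -13*(-1/5) + 2 = 13/5 + 2 = 23/5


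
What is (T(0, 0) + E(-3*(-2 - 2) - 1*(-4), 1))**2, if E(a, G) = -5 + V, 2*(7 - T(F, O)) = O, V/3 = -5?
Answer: 169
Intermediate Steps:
V = -15 (V = 3*(-5) = -15)
T(F, O) = 7 - O/2
E(a, G) = -20 (E(a, G) = -5 - 15 = -20)
(T(0, 0) + E(-3*(-2 - 2) - 1*(-4), 1))**2 = ((7 - 1/2*0) - 20)**2 = ((7 + 0) - 20)**2 = (7 - 20)**2 = (-13)**2 = 169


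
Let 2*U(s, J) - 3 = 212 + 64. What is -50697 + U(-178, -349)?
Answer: -101115/2 ≈ -50558.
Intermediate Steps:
U(s, J) = 279/2 (U(s, J) = 3/2 + (212 + 64)/2 = 3/2 + (1/2)*276 = 3/2 + 138 = 279/2)
-50697 + U(-178, -349) = -50697 + 279/2 = -101115/2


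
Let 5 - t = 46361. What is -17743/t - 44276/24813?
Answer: -537400399/383410476 ≈ -1.4016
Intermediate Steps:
t = -46356 (t = 5 - 1*46361 = 5 - 46361 = -46356)
-17743/t - 44276/24813 = -17743/(-46356) - 44276/24813 = -17743*(-1/46356) - 44276*1/24813 = 17743/46356 - 44276/24813 = -537400399/383410476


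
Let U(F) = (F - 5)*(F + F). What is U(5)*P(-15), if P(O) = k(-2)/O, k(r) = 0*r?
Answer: 0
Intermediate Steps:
k(r) = 0
P(O) = 0 (P(O) = 0/O = 0)
U(F) = 2*F*(-5 + F) (U(F) = (-5 + F)*(2*F) = 2*F*(-5 + F))
U(5)*P(-15) = (2*5*(-5 + 5))*0 = (2*5*0)*0 = 0*0 = 0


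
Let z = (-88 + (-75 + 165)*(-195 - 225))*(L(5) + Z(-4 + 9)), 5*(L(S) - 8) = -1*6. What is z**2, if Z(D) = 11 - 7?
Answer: 4185919586304/25 ≈ 1.6744e+11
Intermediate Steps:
L(S) = 34/5 (L(S) = 8 + (-1*6)/5 = 8 + (1/5)*(-6) = 8 - 6/5 = 34/5)
Z(D) = 4
z = -2045952/5 (z = (-88 + (-75 + 165)*(-195 - 225))*(34/5 + 4) = (-88 + 90*(-420))*(54/5) = (-88 - 37800)*(54/5) = -37888*54/5 = -2045952/5 ≈ -4.0919e+5)
z**2 = (-2045952/5)**2 = 4185919586304/25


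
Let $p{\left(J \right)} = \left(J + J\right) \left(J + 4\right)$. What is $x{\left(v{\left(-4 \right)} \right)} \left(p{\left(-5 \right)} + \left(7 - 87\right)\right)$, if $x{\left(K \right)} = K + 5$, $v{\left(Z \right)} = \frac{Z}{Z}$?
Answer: $-420$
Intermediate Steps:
$p{\left(J \right)} = 2 J \left(4 + J\right)$
$v{\left(Z \right)} = 1$
$x{\left(K \right)} = 5 + K$
$x{\left(v{\left(-4 \right)} \right)} \left(p{\left(-5 \right)} + \left(7 - 87\right)\right) = \left(5 + 1\right) \left(2 \left(-5\right) \left(4 - 5\right) + \left(7 - 87\right)\right) = 6 \left(2 \left(-5\right) \left(-1\right) + \left(7 - 87\right)\right) = 6 \left(10 - 80\right) = 6 \left(-70\right) = -420$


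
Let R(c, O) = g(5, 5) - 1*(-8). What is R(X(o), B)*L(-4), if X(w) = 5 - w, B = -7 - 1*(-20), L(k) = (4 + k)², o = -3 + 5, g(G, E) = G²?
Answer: 0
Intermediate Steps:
o = 2
B = 13 (B = -7 + 20 = 13)
R(c, O) = 33 (R(c, O) = 5² - 1*(-8) = 25 + 8 = 33)
R(X(o), B)*L(-4) = 33*(4 - 4)² = 33*0² = 33*0 = 0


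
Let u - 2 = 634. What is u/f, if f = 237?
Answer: 212/79 ≈ 2.6835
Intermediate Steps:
u = 636 (u = 2 + 634 = 636)
u/f = 636/237 = 636*(1/237) = 212/79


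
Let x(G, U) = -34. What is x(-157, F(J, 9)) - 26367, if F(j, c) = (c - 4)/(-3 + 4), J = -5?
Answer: -26401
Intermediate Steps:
F(j, c) = -4 + c (F(j, c) = (-4 + c)/1 = (-4 + c)*1 = -4 + c)
x(-157, F(J, 9)) - 26367 = -34 - 26367 = -26401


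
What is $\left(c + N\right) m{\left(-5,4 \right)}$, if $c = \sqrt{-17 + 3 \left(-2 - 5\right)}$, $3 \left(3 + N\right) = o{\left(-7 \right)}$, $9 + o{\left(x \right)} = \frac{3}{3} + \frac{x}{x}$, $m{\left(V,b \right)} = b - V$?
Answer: $-48 + 9 i \sqrt{38} \approx -48.0 + 55.48 i$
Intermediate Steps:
$o{\left(x \right)} = -7$ ($o{\left(x \right)} = -9 + \left(\frac{3}{3} + \frac{x}{x}\right) = -9 + \left(3 \cdot \frac{1}{3} + 1\right) = -9 + \left(1 + 1\right) = -9 + 2 = -7$)
$N = - \frac{16}{3}$ ($N = -3 + \frac{1}{3} \left(-7\right) = -3 - \frac{7}{3} = - \frac{16}{3} \approx -5.3333$)
$c = i \sqrt{38}$ ($c = \sqrt{-17 + 3 \left(-7\right)} = \sqrt{-17 - 21} = \sqrt{-38} = i \sqrt{38} \approx 6.1644 i$)
$\left(c + N\right) m{\left(-5,4 \right)} = \left(i \sqrt{38} - \frac{16}{3}\right) \left(4 - -5\right) = \left(- \frac{16}{3} + i \sqrt{38}\right) \left(4 + 5\right) = \left(- \frac{16}{3} + i \sqrt{38}\right) 9 = -48 + 9 i \sqrt{38}$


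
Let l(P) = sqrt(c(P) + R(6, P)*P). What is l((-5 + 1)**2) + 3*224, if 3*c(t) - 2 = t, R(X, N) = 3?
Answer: 672 + 3*sqrt(6) ≈ 679.35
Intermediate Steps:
c(t) = 2/3 + t/3
l(P) = sqrt(2/3 + 10*P/3) (l(P) = sqrt((2/3 + P/3) + 3*P) = sqrt(2/3 + 10*P/3))
l((-5 + 1)**2) + 3*224 = sqrt(6 + 30*(-5 + 1)**2)/3 + 3*224 = sqrt(6 + 30*(-4)**2)/3 + 672 = sqrt(6 + 30*16)/3 + 672 = sqrt(6 + 480)/3 + 672 = sqrt(486)/3 + 672 = (9*sqrt(6))/3 + 672 = 3*sqrt(6) + 672 = 672 + 3*sqrt(6)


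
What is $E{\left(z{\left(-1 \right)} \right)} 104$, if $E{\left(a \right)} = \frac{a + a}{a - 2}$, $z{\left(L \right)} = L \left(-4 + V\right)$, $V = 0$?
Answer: $416$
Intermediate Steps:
$z{\left(L \right)} = - 4 L$ ($z{\left(L \right)} = L \left(-4 + 0\right) = L \left(-4\right) = - 4 L$)
$E{\left(a \right)} = \frac{2 a}{-2 + a}$
$E{\left(z{\left(-1 \right)} \right)} 104 = \frac{2 \left(\left(-4\right) \left(-1\right)\right)}{-2 - -4} \cdot 104 = 2 \cdot 4 \frac{1}{-2 + 4} \cdot 104 = 2 \cdot 4 \cdot \frac{1}{2} \cdot 104 = 4 \cdot 104 = 416$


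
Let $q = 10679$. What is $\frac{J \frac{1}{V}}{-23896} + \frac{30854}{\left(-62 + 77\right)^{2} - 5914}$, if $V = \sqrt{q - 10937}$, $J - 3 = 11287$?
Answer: $- \frac{30854}{5689} + \frac{5645 i \sqrt{258}}{3082584} \approx -5.4234 + 0.029414 i$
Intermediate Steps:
$J = 11290$ ($J = 3 + 11287 = 11290$)
$V = i \sqrt{258}$ ($V = \sqrt{10679 - 10937} = \sqrt{-258} = i \sqrt{258} \approx 16.062 i$)
$\frac{J \frac{1}{V}}{-23896} + \frac{30854}{\left(-62 + 77\right)^{2} - 5914} = \frac{11290 \frac{1}{i \sqrt{258}}}{-23896} + \frac{30854}{\left(-62 + 77\right)^{2} - 5914} = 11290 \left(- \frac{i \sqrt{258}}{258}\right) \left(- \frac{1}{23896}\right) + \frac{30854}{15^{2} - 5914} = - \frac{5645 i \sqrt{258}}{129} \left(- \frac{1}{23896}\right) + \frac{30854}{225 - 5914} = \frac{5645 i \sqrt{258}}{3082584} + \frac{30854}{-5689} = \frac{5645 i \sqrt{258}}{3082584} + 30854 \left(- \frac{1}{5689}\right) = \frac{5645 i \sqrt{258}}{3082584} - \frac{30854}{5689} = - \frac{30854}{5689} + \frac{5645 i \sqrt{258}}{3082584}$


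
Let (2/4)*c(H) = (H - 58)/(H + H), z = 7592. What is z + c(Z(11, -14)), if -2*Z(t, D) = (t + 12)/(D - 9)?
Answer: 7477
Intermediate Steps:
Z(t, D) = -(12 + t)/(2*(-9 + D)) (Z(t, D) = -(t + 12)/(2*(D - 9)) = -(12 + t)/(2*(-9 + D)))
c(H) = (-58 + H)/H (c(H) = 2*((H - 58)/(H + H)) = 2*((-58 + H)/((2*H))) = 2*((-58 + H)*(1/(2*H))) = 2*((-58 + H)/(2*H)) = (-58 + H)/H)
z + c(Z(11, -14)) = 7592 + (-58 + (-12 - 1*11)/(2*(-9 - 14)))/(((-12 - 1*11)/(2*(-9 - 14)))) = 7592 + (-58 + (½)*(-12 - 11)/(-23))/(((½)*(-12 - 11)/(-23))) = 7592 + (-58 + (½)*(-1/23)*(-23))/(((½)*(-1/23)*(-23))) = 7592 + (-58 + ½)/(½) = 7592 + 2*(-115/2) = 7592 - 115 = 7477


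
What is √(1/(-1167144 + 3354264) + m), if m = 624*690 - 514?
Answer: √128570150957083095/546780 ≈ 655.78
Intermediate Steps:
m = 430046 (m = 430560 - 514 = 430046)
√(1/(-1167144 + 3354264) + m) = √(1/(-1167144 + 3354264) + 430046) = √(1/2187120 + 430046) = √(940562207521/2187120) = √128570150957083095/546780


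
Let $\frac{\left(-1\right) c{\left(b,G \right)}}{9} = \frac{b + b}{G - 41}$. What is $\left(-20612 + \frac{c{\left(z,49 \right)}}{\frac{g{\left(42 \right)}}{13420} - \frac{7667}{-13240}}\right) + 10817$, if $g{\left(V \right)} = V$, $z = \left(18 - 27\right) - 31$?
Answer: $- \frac{49863712395}{5172361} \approx -9640.4$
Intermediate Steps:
$z = -40$ ($z = -9 - 31 = -40$)
$c{\left(b,G \right)} = - \frac{18 b}{-41 + G}$ ($c{\left(b,G \right)} = - 9 \frac{b + b}{G - 41} = - 9 \frac{2 b}{-41 + G} = - \frac{18 b}{-41 + G}$)
$\left(-20612 + \frac{c{\left(z,49 \right)}}{\frac{g{\left(42 \right)}}{13420} - \frac{7667}{-13240}}\right) + 10817 = \left(-20612 + \frac{\left(-18\right) \left(-40\right) \frac{1}{-41 + 49}}{\frac{42}{13420} - \frac{7667}{-13240}}\right) + 10817 = \left(-20612 + \frac{\left(-18\right) \left(-40\right) \frac{1}{8}}{42 \cdot \frac{1}{13420} - - \frac{7667}{13240}}\right) + 10817 = \left(-20612 + \frac{\left(-18\right) \left(-40\right) \frac{1}{8}}{\frac{21}{6710} + \frac{7667}{13240}}\right) + 10817 = \left(-20612 + \frac{90}{\frac{5172361}{8884040}}\right) + 10817 = \left(-20612 + 90 \cdot \frac{8884040}{5172361}\right) + 10817 = \left(-20612 + \frac{799563600}{5172361}\right) + 10817 = - \frac{105813141332}{5172361} + 10817 = - \frac{49863712395}{5172361}$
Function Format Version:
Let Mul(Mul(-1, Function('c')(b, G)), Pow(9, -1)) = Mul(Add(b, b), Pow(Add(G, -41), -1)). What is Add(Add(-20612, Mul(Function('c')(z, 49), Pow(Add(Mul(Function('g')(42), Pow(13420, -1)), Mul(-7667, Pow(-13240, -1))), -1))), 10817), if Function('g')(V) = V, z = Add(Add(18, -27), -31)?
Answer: Rational(-49863712395, 5172361) ≈ -9640.4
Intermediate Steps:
z = -40 (z = Add(-9, -31) = -40)
Function('c')(b, G) = Mul(-18, b, Pow(Add(-41, G), -1)) (Function('c')(b, G) = Mul(-9, Mul(Add(b, b), Pow(Add(G, -41), -1))) = Mul(-9, Mul(Mul(2, b), Pow(Add(-41, G), -1))) = Mul(-9, Mul(2, b, Pow(Add(-41, G), -1))) = Mul(-18, b, Pow(Add(-41, G), -1)))
Add(Add(-20612, Mul(Function('c')(z, 49), Pow(Add(Mul(Function('g')(42), Pow(13420, -1)), Mul(-7667, Pow(-13240, -1))), -1))), 10817) = Add(Add(-20612, Mul(Mul(-18, -40, Pow(Add(-41, 49), -1)), Pow(Add(Mul(42, Pow(13420, -1)), Mul(-7667, Pow(-13240, -1))), -1))), 10817) = Add(Add(-20612, Mul(Mul(-18, -40, Pow(8, -1)), Pow(Add(Mul(42, Rational(1, 13420)), Mul(-7667, Rational(-1, 13240))), -1))), 10817) = Add(Add(-20612, Mul(Mul(-18, -40, Rational(1, 8)), Pow(Add(Rational(21, 6710), Rational(7667, 13240)), -1))), 10817) = Add(Add(-20612, Mul(90, Pow(Rational(5172361, 8884040), -1))), 10817) = Add(Add(-20612, Mul(90, Rational(8884040, 5172361))), 10817) = Add(Add(-20612, Rational(799563600, 5172361)), 10817) = Add(Rational(-105813141332, 5172361), 10817) = Rational(-49863712395, 5172361)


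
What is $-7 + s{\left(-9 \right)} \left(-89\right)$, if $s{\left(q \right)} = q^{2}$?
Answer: $-7216$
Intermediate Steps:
$-7 + s{\left(-9 \right)} \left(-89\right) = -7 + \left(-9\right)^{2} \left(-89\right) = -7 + 81 \left(-89\right) = -7 - 7209 = -7216$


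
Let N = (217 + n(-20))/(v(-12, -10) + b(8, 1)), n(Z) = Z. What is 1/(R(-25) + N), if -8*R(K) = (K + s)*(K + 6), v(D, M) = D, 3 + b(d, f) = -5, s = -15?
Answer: -20/2097 ≈ -0.0095374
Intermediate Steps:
b(d, f) = -8 (b(d, f) = -3 - 5 = -8)
N = -197/20 (N = (217 - 20)/(-12 - 8) = 197/(-20) = 197*(-1/20) = -197/20 ≈ -9.8500)
R(K) = -(-15 + K)*(6 + K)/8 (R(K) = -(K - 15)*(K + 6)/8 = -(-15 + K)*(6 + K)/8)
1/(R(-25) + N) = 1/((45/4 - ⅛*(-25)² + (9/8)*(-25)) - 197/20) = 1/((45/4 - ⅛*625 - 225/8) - 197/20) = 1/((45/4 - 625/8 - 225/8) - 197/20) = 1/(-95 - 197/20) = 1/(-2097/20) = -20/2097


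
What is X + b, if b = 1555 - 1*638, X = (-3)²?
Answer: 926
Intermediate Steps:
X = 9
b = 917 (b = 1555 - 638 = 917)
X + b = 9 + 917 = 926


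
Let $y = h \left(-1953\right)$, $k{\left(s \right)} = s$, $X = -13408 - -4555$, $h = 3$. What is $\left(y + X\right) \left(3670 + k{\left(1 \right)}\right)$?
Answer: $-54007752$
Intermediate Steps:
$X = -8853$ ($X = -13408 + 4555 = -8853$)
$y = -5859$ ($y = 3 \left(-1953\right) = -5859$)
$\left(y + X\right) \left(3670 + k{\left(1 \right)}\right) = \left(-5859 - 8853\right) \left(3670 + 1\right) = \left(-14712\right) 3671 = -54007752$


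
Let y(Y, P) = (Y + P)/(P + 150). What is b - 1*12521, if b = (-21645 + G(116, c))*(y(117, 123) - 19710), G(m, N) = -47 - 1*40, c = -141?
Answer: 38975854549/91 ≈ 4.2831e+8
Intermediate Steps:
G(m, N) = -87 (G(m, N) = -47 - 40 = -87)
y(Y, P) = (P + Y)/(150 + P)
b = 38976993960/91 (b = (-21645 - 87)*((123 + 117)/(150 + 123) - 19710) = -21732*(240/273 - 19710) = -21732*((1/273)*240 - 19710) = -21732*(80/91 - 19710) = -21732*(-1793530/91) = 38976993960/91 ≈ 4.2832e+8)
b - 1*12521 = 38976993960/91 - 1*12521 = 38976993960/91 - 12521 = 38975854549/91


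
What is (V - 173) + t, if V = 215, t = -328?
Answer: -286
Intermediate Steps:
(V - 173) + t = (215 - 173) - 328 = 42 - 328 = -286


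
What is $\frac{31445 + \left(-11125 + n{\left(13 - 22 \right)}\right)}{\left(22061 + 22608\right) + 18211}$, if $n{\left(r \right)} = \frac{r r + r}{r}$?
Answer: $\frac{2539}{7860} \approx 0.32303$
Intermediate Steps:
$n{\left(r \right)} = \frac{r + r^{2}}{r}$ ($n{\left(r \right)} = \frac{r^{2} + r}{r} = \frac{r + r^{2}}{r}$)
$\frac{31445 + \left(-11125 + n{\left(13 - 22 \right)}\right)}{\left(22061 + 22608\right) + 18211} = \frac{31445 + \left(-11125 + \left(1 + \left(13 - 22\right)\right)\right)}{\left(22061 + 22608\right) + 18211} = \frac{31445 + \left(-11125 + \left(1 + \left(13 - 22\right)\right)\right)}{44669 + 18211} = \frac{31445 + \left(-11125 + \left(1 - 9\right)\right)}{62880} = \left(31445 - 11133\right) \frac{1}{62880} = 20312 \cdot \frac{1}{62880} = \frac{2539}{7860}$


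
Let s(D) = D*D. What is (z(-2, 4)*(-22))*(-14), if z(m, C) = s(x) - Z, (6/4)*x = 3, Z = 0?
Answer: 1232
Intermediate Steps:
x = 2 (x = (2/3)*3 = 2)
s(D) = D**2
z(m, C) = 4 (z(m, C) = 2**2 - 1*0 = 4 + 0 = 4)
(z(-2, 4)*(-22))*(-14) = (4*(-22))*(-14) = -88*(-14) = 1232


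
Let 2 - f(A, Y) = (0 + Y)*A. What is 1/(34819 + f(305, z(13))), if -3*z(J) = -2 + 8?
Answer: 1/35431 ≈ 2.8224e-5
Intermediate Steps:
z(J) = -2 (z(J) = -(-2 + 8)/3 = -1/3*6 = -2)
f(A, Y) = 2 - A*Y (f(A, Y) = 2 - (0 + Y)*A = 2 - Y*A = 2 - A*Y)
1/(34819 + f(305, z(13))) = 1/(34819 + (2 - 1*305*(-2))) = 1/(34819 + (2 + 610)) = 1/(34819 + 612) = 1/35431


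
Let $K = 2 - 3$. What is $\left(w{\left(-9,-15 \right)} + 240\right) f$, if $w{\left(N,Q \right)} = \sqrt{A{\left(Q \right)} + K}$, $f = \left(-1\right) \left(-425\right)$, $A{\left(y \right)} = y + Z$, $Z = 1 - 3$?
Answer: $102000 + 1275 i \sqrt{2} \approx 1.02 \cdot 10^{5} + 1803.1 i$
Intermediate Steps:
$Z = -2$ ($Z = 1 - 3 = -2$)
$K = -1$
$A{\left(y \right)} = -2 + y$ ($A{\left(y \right)} = y - 2 = -2 + y$)
$f = 425$
$w{\left(N,Q \right)} = \sqrt{-3 + Q}$ ($w{\left(N,Q \right)} = \sqrt{\left(-2 + Q\right) - 1} = \sqrt{-3 + Q}$)
$\left(w{\left(-9,-15 \right)} + 240\right) f = \left(\sqrt{-3 - 15} + 240\right) 425 = \left(\sqrt{-18} + 240\right) 425 = \left(3 i \sqrt{2} + 240\right) 425 = \left(240 + 3 i \sqrt{2}\right) 425 = 102000 + 1275 i \sqrt{2}$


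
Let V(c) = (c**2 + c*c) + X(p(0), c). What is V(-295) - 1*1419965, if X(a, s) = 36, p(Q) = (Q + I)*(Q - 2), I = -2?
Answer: -1245879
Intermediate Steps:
p(Q) = (-2 + Q)**2 (p(Q) = (Q - 2)*(Q - 2) = (-2 + Q)*(-2 + Q) = (-2 + Q)**2)
V(c) = 36 + 2*c**2 (V(c) = (c**2 + c*c) + 36 = (c**2 + c**2) + 36 = 2*c**2 + 36 = 36 + 2*c**2)
V(-295) - 1*1419965 = (36 + 2*(-295)**2) - 1*1419965 = (36 + 2*87025) - 1419965 = (36 + 174050) - 1419965 = 174086 - 1419965 = -1245879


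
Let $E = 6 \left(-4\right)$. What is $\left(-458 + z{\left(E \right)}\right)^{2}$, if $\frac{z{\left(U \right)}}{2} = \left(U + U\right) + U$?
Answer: $362404$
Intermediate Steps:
$E = -24$
$z{\left(U \right)} = 6 U$ ($z{\left(U \right)} = 2 \left(\left(U + U\right) + U\right) = 2 \left(2 U + U\right) = 2 \cdot 3 U = 6 U$)
$\left(-458 + z{\left(E \right)}\right)^{2} = \left(-458 + 6 \left(-24\right)\right)^{2} = \left(-458 - 144\right)^{2} = \left(-602\right)^{2} = 362404$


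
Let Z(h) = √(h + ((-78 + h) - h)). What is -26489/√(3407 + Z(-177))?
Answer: -26489/√(3407 + I*√255) ≈ -453.81 + 1.0635*I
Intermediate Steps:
Z(h) = √(-78 + h) (Z(h) = √(h - 78) = √(-78 + h))
-26489/√(3407 + Z(-177)) = -26489/√(3407 + √(-78 - 177)) = -26489/√(3407 + √(-255)) = -26489/√(3407 + I*√255)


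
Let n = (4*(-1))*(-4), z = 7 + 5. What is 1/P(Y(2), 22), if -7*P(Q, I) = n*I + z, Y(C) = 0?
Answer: -1/52 ≈ -0.019231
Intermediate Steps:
z = 12
n = 16 (n = -4*(-4) = 16)
P(Q, I) = -12/7 - 16*I/7 (P(Q, I) = -(16*I + 12)/7 = -(12 + 16*I)/7 = -12/7 - 16*I/7)
1/P(Y(2), 22) = 1/(-12/7 - 16/7*22) = 1/(-12/7 - 352/7) = 1/(-52) = -1/52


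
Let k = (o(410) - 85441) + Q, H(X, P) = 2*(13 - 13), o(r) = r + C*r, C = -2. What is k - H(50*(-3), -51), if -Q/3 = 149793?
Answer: -535230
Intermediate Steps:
Q = -449379 (Q = -3*149793 = -449379)
o(r) = -r (o(r) = r - 2*r = -r)
H(X, P) = 0 (H(X, P) = 2*0 = 0)
k = -535230 (k = (-1*410 - 85441) - 449379 = (-410 - 85441) - 449379 = -85851 - 449379 = -535230)
k - H(50*(-3), -51) = -535230 - 1*0 = -535230 + 0 = -535230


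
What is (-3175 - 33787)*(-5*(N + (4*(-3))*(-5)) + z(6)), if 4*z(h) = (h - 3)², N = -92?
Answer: -11994169/2 ≈ -5.9971e+6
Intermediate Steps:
z(h) = (-3 + h)²/4 (z(h) = (h - 3)²/4 = (-3 + h)²/4)
(-3175 - 33787)*(-5*(N + (4*(-3))*(-5)) + z(6)) = (-3175 - 33787)*(-5*(-92 + (4*(-3))*(-5)) + (-3 + 6)²/4) = -36962*(-5*(-92 - 12*(-5)) + (¼)*3²) = -36962*(-5*(-92 + 60) + (¼)*9) = -36962*(-5*(-32) + 9/4) = -36962*(160 + 9/4) = -36962*649/4 = -11994169/2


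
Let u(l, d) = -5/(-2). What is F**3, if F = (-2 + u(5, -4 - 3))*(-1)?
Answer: -1/8 ≈ -0.12500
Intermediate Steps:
u(l, d) = 5/2 (u(l, d) = -5*(-1/2) = 5/2)
F = -1/2 (F = (-2 + 5/2)*(-1) = (1/2)*(-1) = -1/2 ≈ -0.50000)
F**3 = (-1/2)**3 = -1/8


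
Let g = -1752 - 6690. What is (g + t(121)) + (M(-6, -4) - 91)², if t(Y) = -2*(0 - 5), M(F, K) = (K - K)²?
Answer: -151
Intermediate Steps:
M(F, K) = 0 (M(F, K) = 0² = 0)
t(Y) = 10 (t(Y) = -2*(-5) = 10)
g = -8442
(g + t(121)) + (M(-6, -4) - 91)² = (-8442 + 10) + (0 - 91)² = -8432 + (-91)² = -8432 + 8281 = -151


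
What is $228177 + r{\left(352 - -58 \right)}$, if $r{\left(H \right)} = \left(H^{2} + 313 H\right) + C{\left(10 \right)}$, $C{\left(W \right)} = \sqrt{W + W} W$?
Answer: $524607 + 20 \sqrt{5} \approx 5.2465 \cdot 10^{5}$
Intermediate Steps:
$C{\left(W \right)} = \sqrt{2} W^{\frac{3}{2}}$ ($C{\left(W \right)} = \sqrt{2 W} W = \sqrt{2} \sqrt{W} W = \sqrt{2} W^{\frac{3}{2}}$)
$r{\left(H \right)} = H^{2} + 20 \sqrt{5} + 313 H$ ($r{\left(H \right)} = \left(H^{2} + 313 H\right) + \sqrt{2} \cdot 10^{\frac{3}{2}} = \left(H^{2} + 313 H\right) + \sqrt{2} \cdot 10 \sqrt{10} = \left(H^{2} + 313 H\right) + 20 \sqrt{5} = H^{2} + 20 \sqrt{5} + 313 H$)
$228177 + r{\left(352 - -58 \right)} = 228177 + \left(\left(352 - -58\right)^{2} + 20 \sqrt{5} + 313 \left(352 - -58\right)\right) = 228177 + \left(\left(352 + 58\right)^{2} + 20 \sqrt{5} + 313 \left(352 + 58\right)\right) = 228177 + \left(410^{2} + 20 \sqrt{5} + 313 \cdot 410\right) = 228177 + \left(168100 + 20 \sqrt{5} + 128330\right) = 228177 + \left(296430 + 20 \sqrt{5}\right) = 524607 + 20 \sqrt{5}$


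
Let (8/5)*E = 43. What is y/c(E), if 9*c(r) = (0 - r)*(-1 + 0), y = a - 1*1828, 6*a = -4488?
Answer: -185472/215 ≈ -862.66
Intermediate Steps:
a = -748 (a = (1/6)*(-4488) = -748)
E = 215/8 (E = (5/8)*43 = 215/8 ≈ 26.875)
y = -2576 (y = -748 - 1*1828 = -748 - 1828 = -2576)
c(r) = r/9 (c(r) = ((0 - r)*(-1 + 0))/9 = (-r*(-1))/9 = r/9)
y/c(E) = -2576/((1/9)*(215/8)) = -2576/215/72 = -2576*72/215 = -185472/215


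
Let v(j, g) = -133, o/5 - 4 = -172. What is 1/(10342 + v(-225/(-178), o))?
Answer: 1/10209 ≈ 9.7953e-5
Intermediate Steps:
o = -840 (o = 20 + 5*(-172) = 20 - 860 = -840)
1/(10342 + v(-225/(-178), o)) = 1/(10342 - 133) = 1/10209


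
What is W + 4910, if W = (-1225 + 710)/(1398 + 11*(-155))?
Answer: 1507885/307 ≈ 4911.7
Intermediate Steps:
W = 515/307 (W = -515/(1398 - 1705) = -515/(-307) = -515*(-1/307) = 515/307 ≈ 1.6775)
W + 4910 = 515/307 + 4910 = 1507885/307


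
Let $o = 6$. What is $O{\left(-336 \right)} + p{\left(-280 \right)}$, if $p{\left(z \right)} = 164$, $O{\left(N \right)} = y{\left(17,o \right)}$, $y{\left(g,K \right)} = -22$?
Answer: $142$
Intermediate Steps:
$O{\left(N \right)} = -22$
$O{\left(-336 \right)} + p{\left(-280 \right)} = -22 + 164 = 142$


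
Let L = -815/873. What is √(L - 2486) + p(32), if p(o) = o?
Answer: 32 + I*√210596021/291 ≈ 32.0 + 49.869*I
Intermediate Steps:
L = -815/873 (L = -815*1/873 = -815/873 ≈ -0.93356)
√(L - 2486) + p(32) = √(-815/873 - 2486) + 32 = √(-2171093/873) + 32 = I*√210596021/291 + 32 = 32 + I*√210596021/291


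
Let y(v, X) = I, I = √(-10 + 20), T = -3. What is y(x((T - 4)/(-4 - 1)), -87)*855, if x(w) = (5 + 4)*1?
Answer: 855*√10 ≈ 2703.7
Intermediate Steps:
x(w) = 9 (x(w) = 9*1 = 9)
I = √10 ≈ 3.1623
y(v, X) = √10
y(x((T - 4)/(-4 - 1)), -87)*855 = √10*855 = 855*√10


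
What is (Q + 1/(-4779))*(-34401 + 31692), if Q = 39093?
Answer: -56234459246/531 ≈ -1.0590e+8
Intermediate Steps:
(Q + 1/(-4779))*(-34401 + 31692) = (39093 + 1/(-4779))*(-34401 + 31692) = (39093 - 1/4779)*(-2709) = (186825446/4779)*(-2709) = -56234459246/531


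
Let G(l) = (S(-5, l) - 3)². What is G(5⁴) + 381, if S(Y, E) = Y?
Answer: 445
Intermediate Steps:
G(l) = 64 (G(l) = (-5 - 3)² = (-8)² = 64)
G(5⁴) + 381 = 64 + 381 = 445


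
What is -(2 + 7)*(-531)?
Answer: 4779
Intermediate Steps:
-(2 + 7)*(-531) = -1*9*(-531) = -9*(-531) = 4779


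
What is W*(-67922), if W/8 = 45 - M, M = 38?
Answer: -3803632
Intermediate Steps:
W = 56 (W = 8*(45 - 1*38) = 8*(45 - 38) = 8*7 = 56)
W*(-67922) = 56*(-67922) = -3803632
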